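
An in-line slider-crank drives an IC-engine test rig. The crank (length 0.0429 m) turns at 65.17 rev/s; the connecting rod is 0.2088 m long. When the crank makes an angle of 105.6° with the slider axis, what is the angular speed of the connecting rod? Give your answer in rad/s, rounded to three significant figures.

23.1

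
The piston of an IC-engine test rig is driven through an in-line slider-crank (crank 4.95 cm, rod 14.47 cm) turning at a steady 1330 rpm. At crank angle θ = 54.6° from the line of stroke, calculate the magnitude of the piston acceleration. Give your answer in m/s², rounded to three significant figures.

453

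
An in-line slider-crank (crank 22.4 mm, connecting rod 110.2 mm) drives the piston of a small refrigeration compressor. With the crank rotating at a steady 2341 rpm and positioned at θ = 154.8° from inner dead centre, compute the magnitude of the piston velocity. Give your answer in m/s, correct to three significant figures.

1.91

ω = 2π·2341/60 = 245.1 rad/s
For an in-line slider-crank, x = r cosθ + √(L² − r² sin²θ), so v = −rω sinθ·[1 + r cosθ/√(L² − r² sin²θ)].
With r = 0.0224 m, L = 0.1102 m, θ = 154.8°: √(L² − r² sin²θ) = 0.10979 m.
v = −0.0224·245.1·0.42578·[1 + 0.0224·-0.90483/0.10979] = -1.9065 m/s.
|v| = 1.9065 m/s.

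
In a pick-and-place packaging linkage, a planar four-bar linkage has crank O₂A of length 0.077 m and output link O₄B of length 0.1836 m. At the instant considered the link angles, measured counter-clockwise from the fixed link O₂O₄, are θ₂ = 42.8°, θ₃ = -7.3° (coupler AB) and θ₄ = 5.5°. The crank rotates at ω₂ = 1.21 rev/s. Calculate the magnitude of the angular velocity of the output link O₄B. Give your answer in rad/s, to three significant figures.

ω₂ = 7.603 rad/s (from 1.21 rev/s).
Differentiating the loop-closure r₂e^{iθ₂}+r₃e^{iθ₃}=r₁+r₄e^{iθ₄} gives r₂ω₂e^{iθ₂}+r₃ω₃e^{iθ₃}=r₄ω₄e^{iθ₄}.
Eliminating the other unknown: ω₄ = r₂ω₂ sin(θ₂−θ₃) / [r₄ sin(θ₄−θ₃)].
Numerator sine = +0.76717; denominator sine = +0.22155.
Result = 0.077·7.603·(+0.76717) / (0.1836·(+0.22155)) = +11.041 rad/s; magnitude 11.041 rad/s.

11.0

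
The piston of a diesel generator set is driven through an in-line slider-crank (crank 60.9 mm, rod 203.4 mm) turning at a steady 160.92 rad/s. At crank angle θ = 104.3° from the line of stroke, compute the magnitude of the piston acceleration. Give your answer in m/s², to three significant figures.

820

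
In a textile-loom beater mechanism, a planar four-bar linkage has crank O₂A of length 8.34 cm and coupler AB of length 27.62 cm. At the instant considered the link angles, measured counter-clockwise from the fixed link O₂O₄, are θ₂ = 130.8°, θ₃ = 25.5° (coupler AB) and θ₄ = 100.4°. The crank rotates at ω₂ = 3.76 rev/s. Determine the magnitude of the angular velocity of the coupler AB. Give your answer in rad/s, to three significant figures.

3.74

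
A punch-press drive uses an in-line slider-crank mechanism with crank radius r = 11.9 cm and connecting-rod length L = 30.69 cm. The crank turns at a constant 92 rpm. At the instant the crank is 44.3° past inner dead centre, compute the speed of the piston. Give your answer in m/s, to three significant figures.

1.03

ω = 2π·92/60 = 9.634 rad/s
For an in-line slider-crank, x = r cosθ + √(L² − r² sin²θ), so v = −rω sinθ·[1 + r cosθ/√(L² − r² sin²θ)].
With r = 0.119 m, L = 0.3069 m, θ = 44.3°: √(L² − r² sin²θ) = 0.29543 m.
v = −0.119·9.634·0.69842·[1 + 0.119·0.71569/0.29543] = -1.0315 m/s.
|v| = 1.0315 m/s.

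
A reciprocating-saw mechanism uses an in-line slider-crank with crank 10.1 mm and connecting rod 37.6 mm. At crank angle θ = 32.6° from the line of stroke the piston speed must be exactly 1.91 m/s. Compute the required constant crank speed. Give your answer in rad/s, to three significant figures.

286

For an in-line slider-crank, |v_piston| = rω|sinθ|·[1 + r cosθ/√(L² − r² sin²θ)].
With r = 0.0101 m, L = 0.0376 m, θ = 32.6°: the bracketed kinematic factor |dx/dθ| = 0.0066861 m.
ω = v/|dx/dθ| = 1.91/0.0066861 = 285.67 rad/s.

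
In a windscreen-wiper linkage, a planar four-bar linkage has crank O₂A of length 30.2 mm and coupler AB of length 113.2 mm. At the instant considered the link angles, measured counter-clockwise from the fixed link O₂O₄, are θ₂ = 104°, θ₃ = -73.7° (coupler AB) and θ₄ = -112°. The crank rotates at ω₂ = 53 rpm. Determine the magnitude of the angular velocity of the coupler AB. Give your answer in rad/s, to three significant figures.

ω₂ = 5.55 rad/s (from 53 rpm).
Differentiating the loop-closure r₂e^{iθ₂}+r₃e^{iθ₃}=r₁+r₄e^{iθ₄} gives r₂ω₂e^{iθ₂}+r₃ω₃e^{iθ₃}=r₄ω₄e^{iθ₄}.
Eliminating the other unknown: ω₃ = r₂ω₂ sin(θ₄−θ₂) / [r₃ sin(θ₃−θ₄)].
Numerator sine = +0.58779; denominator sine = +0.61978.
Result = 0.0302·5.55·(+0.58779) / (0.1132·(+0.61978)) = +1.4043 rad/s; magnitude 1.4043 rad/s.

1.40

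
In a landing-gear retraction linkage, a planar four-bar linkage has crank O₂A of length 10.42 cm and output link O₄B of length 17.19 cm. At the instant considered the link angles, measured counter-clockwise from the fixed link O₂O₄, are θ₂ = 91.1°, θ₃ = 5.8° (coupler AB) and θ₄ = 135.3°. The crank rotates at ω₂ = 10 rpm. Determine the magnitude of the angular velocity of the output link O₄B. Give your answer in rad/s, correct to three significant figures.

0.820

ω₂ = 1.047 rad/s (from 10 rpm).
Differentiating the loop-closure r₂e^{iθ₂}+r₃e^{iθ₃}=r₁+r₄e^{iθ₄} gives r₂ω₂e^{iθ₂}+r₃ω₃e^{iθ₃}=r₄ω₄e^{iθ₄}.
Eliminating the other unknown: ω₄ = r₂ω₂ sin(θ₂−θ₃) / [r₄ sin(θ₄−θ₃)].
Numerator sine = +0.99664; denominator sine = +0.77162.
Result = 0.1042·1.047·(+0.99664) / (0.1719·(+0.77162)) = +0.81988 rad/s; magnitude 0.81988 rad/s.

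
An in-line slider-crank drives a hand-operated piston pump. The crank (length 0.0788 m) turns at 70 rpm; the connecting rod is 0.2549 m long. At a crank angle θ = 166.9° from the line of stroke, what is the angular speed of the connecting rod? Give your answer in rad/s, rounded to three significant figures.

2.21

ω = 7.33 rad/s (converted from 70 rpm).
The rod makes angle φ with the slider axis where L sinφ = r sinθ; differentiating, L cosφ·φ̇ = r ω cosθ.
L cosφ = √(L² − r² sin²θ) = 0.25427 m.
|ω_rod| = r ω |cosθ| / √(L² − r² sin²θ) = 0.0788·7.33·0.97398/0.25427 = 2.2126 rad/s.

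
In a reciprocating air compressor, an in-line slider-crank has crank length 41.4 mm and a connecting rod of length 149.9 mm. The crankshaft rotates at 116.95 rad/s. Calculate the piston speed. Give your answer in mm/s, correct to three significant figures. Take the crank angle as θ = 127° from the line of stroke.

3210

ω = 117 rad/s
For an in-line slider-crank, x = r cosθ + √(L² − r² sin²θ), so v = −rω sinθ·[1 + r cosθ/√(L² − r² sin²θ)].
With r = 0.0414 m, L = 0.1499 m, θ = 127°: √(L² − r² sin²θ) = 0.14621 m.
v = −0.0414·117·0.79864·[1 + 0.0414·-0.60182/0.14621] = -3.2078 m/s.
|v| = 3.2078 m/s = 3207.8 mm/s.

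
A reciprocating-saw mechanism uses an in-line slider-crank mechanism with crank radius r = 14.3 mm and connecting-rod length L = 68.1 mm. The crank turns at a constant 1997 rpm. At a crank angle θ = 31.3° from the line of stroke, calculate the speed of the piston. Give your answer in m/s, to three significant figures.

ω = 2π·1997/60 = 209.1 rad/s
For an in-line slider-crank, x = r cosθ + √(L² − r² sin²θ), so v = −rω sinθ·[1 + r cosθ/√(L² − r² sin²θ)].
With r = 0.0143 m, L = 0.0681 m, θ = 31.3°: √(L² − r² sin²θ) = 0.067694 m.
v = −0.0143·209.1·0.51952·[1 + 0.0143·0.85446/0.067694] = -1.834 m/s.
|v| = 1.834 m/s.

1.83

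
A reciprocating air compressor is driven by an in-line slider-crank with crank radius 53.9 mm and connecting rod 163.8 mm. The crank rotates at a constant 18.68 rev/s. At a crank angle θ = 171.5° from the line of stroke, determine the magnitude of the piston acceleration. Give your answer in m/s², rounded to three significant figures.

500

ω = 2π·18.7 = 117.4 rad/s
x(θ) = r cosθ + √(L² − r² sin²θ); with ω constant, a = ω²·d²x/dθ².
d²x/dθ² = −r cosθ − r²(cos2θ)/√u − r⁴ sin²2θ/(4u^{3/2}),  u = L² − r² sin²θ = 0.026767 m².
Substituting r = 0.0539 m, L = 0.1638 m, θ = 171.5°: d²x/dθ² = +0.036285 m.
a = ω²·d²x/dθ² = (117.4)²·(+0.036285) = +499.86 m/s²;  |a| = 499.86 m/s².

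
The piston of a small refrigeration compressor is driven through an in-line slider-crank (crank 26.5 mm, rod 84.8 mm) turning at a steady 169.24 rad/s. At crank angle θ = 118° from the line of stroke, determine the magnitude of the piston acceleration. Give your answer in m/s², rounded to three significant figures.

ω = 169.2 rad/s
x(θ) = r cosθ + √(L² − r² sin²θ); with ω constant, a = ω²·d²x/dθ².
d²x/dθ² = −r cosθ − r²(cos2θ)/√u − r⁴ sin²2θ/(4u^{3/2}),  u = L² − r² sin²θ = 0.00664357 m².
Substituting r = 0.0265 m, L = 0.0848 m, θ = 118°: d²x/dθ² = +0.017102 m.
a = ω²·d²x/dθ² = (169.2)²·(+0.017102) = +489.85 m/s²;  |a| = 489.85 m/s².

490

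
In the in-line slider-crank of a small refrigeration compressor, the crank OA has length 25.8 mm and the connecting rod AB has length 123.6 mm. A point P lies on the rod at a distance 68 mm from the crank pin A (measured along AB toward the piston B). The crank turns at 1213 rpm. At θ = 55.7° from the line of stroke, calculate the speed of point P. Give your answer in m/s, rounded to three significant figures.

ω = 127 rad/s.  Crank-pin speed |V_A| = rω = 3.2772 m/s, perpendicular to OA.
Rod angle: sinφ = −(r/L) sinθ ⇒ φ = -9.930°; ω_rod = −rω cosθ/√(L²−r²sin²θ) = -15.169 rad/s.
V_P = V_A + ω_rod × AP, with AP = 0.068 m along the rod.
Components: V_Px = −rω sinθ − a·ω_rod·sinφ = -2.8852 m/s;  V_Py = rω cosθ + a·ω_rod·cosφ = +0.83077 m/s.
|V_P| = √(V_Px² + V_Py²) = 3.0024 m/s.

3.00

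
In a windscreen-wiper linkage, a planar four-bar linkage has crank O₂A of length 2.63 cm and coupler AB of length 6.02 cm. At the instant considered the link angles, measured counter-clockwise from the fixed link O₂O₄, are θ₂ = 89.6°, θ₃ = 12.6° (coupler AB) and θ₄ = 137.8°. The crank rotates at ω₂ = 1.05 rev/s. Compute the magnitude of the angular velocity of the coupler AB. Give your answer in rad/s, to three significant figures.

ω₂ = 6.597 rad/s (from 1.05 rev/s).
Differentiating the loop-closure r₂e^{iθ₂}+r₃e^{iθ₃}=r₁+r₄e^{iθ₄} gives r₂ω₂e^{iθ₂}+r₃ω₃e^{iθ₃}=r₄ω₄e^{iθ₄}.
Eliminating the other unknown: ω₃ = r₂ω₂ sin(θ₄−θ₂) / [r₃ sin(θ₃−θ₄)].
Numerator sine = +0.74548; denominator sine = -0.81714.
Result = 0.0263·6.597·(+0.74548) / (0.0602·(-0.81714)) = -2.6294 rad/s; magnitude 2.6294 rad/s.

2.63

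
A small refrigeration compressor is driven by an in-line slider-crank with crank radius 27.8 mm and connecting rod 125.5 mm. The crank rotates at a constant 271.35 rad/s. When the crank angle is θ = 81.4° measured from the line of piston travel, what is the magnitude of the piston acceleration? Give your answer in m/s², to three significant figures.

137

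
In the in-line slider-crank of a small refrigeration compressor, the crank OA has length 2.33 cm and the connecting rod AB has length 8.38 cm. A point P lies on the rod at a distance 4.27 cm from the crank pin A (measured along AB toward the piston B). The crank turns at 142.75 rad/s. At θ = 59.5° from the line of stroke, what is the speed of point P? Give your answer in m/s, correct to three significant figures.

3.19

ω = 142.8 rad/s.  Crank-pin speed |V_A| = rω = 3.3261 m/s, perpendicular to OA.
Rod angle: sinφ = −(r/L) sinθ ⇒ φ = -13.861°; ω_rod = −rω cosθ/√(L²−r²sin²θ) = -20.749 rad/s.
V_P = V_A + ω_rod × AP, with AP = 0.0427 m along the rod.
Components: V_Px = −rω sinθ − a·ω_rod·sinφ = -3.0781 m/s;  V_Py = rω cosθ + a·ω_rod·cosφ = +0.82794 m/s.
|V_P| = √(V_Px² + V_Py²) = 3.1875 m/s.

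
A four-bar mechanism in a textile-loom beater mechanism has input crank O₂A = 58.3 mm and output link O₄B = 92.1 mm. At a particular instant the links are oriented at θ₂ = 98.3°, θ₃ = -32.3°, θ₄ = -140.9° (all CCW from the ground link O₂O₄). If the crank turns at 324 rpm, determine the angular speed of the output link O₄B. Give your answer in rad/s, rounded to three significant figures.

17.2

ω₂ = 33.93 rad/s (from 324 rpm).
Differentiating the loop-closure r₂e^{iθ₂}+r₃e^{iθ₃}=r₁+r₄e^{iθ₄} gives r₂ω₂e^{iθ₂}+r₃ω₃e^{iθ₃}=r₄ω₄e^{iθ₄}.
Eliminating the other unknown: ω₄ = r₂ω₂ sin(θ₂−θ₃) / [r₄ sin(θ₄−θ₃)].
Numerator sine = +0.75927; denominator sine = -0.94777.
Result = 0.0583·33.93·(+0.75927) / (0.0921·(-0.94777)) = -17.206 rad/s; magnitude 17.206 rad/s.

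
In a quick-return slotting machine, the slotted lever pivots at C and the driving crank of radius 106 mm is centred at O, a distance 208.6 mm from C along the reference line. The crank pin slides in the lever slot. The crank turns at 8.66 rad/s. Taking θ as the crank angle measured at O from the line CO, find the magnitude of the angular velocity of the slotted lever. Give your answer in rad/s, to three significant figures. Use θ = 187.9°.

8.44

ω = 8.66 rad/s
Crank pin A relative to C: A = (d + r cosθ, r sinθ); lever angle φ = atan2(r sinθ, d + r cosθ).
Differentiating tanφ: φ̇ = rω(d cosθ + r)/(d² + r² + 2dr cosθ).
d² + r² + 2dr cosθ = |CA|² = 0.0109465 m²;  d cosθ + r = -0.10062 m.
|ω_lever| = |0.106·8.66·-0.10062| / 0.0109465 = 8.4379 rad/s.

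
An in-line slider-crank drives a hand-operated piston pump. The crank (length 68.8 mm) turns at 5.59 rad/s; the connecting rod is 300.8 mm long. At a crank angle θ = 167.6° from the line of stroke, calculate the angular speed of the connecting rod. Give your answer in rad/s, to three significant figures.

ω = 5.59 rad/s
The rod makes angle φ with the slider axis where L sinφ = r sinθ; differentiating, L cosφ·φ̇ = r ω cosθ.
L cosφ = √(L² − r² sin²θ) = 0.30044 m.
|ω_rod| = r ω |cosθ| / √(L² − r² sin²θ) = 0.0688·5.59·0.97667/0.30044 = 1.2502 rad/s.

1.25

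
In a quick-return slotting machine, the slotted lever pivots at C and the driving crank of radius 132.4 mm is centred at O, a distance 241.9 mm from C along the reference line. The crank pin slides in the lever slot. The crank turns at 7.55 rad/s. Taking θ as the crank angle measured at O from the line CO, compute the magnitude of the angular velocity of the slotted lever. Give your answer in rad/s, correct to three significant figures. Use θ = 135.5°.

ω = 7.55 rad/s
Crank pin A relative to C: A = (d + r cosθ, r sinθ); lever angle φ = atan2(r sinθ, d + r cosθ).
Differentiating tanφ: φ̇ = rω(d cosθ + r)/(d² + r² + 2dr cosθ).
d² + r² + 2dr cosθ = |CA|² = 0.030358 m²;  d cosθ + r = -0.040135 m.
|ω_lever| = |0.1324·7.55·-0.040135| / 0.030358 = 1.3216 rad/s.

1.32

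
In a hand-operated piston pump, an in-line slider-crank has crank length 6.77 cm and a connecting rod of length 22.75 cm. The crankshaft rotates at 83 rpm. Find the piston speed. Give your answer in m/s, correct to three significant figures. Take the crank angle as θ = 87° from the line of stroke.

0.597

ω = 2π·83/60 = 8.692 rad/s
For an in-line slider-crank, x = r cosθ + √(L² − r² sin²θ), so v = −rω sinθ·[1 + r cosθ/√(L² − r² sin²θ)].
With r = 0.0677 m, L = 0.2275 m, θ = 87°: √(L² − r² sin²θ) = 0.21722 m.
v = −0.0677·8.692·0.99863·[1 + 0.0677·0.05234/0.21722] = -0.59721 m/s.
|v| = 0.59721 m/s.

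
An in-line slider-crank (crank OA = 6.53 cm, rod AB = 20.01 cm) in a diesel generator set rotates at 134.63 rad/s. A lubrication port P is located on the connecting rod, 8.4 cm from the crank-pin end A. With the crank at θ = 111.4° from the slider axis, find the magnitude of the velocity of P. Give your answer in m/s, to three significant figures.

ω = 134.6 rad/s.  Crank-pin speed |V_A| = rω = 8.7913 m/s, perpendicular to OA.
Rod angle: sinφ = −(r/L) sinθ ⇒ φ = -17.688°; ω_rod = −rω cosθ/√(L²−r²sin²θ) = +16.826 rad/s.
V_P = V_A + ω_rod × AP, with AP = 0.084 m along the rod.
Components: V_Px = −rω sinθ − a·ω_rod·sinφ = -7.7558 m/s;  V_Py = rω cosθ + a·ω_rod·cosφ = -1.8612 m/s.
|V_P| = √(V_Px² + V_Py²) = 7.976 m/s.

7.98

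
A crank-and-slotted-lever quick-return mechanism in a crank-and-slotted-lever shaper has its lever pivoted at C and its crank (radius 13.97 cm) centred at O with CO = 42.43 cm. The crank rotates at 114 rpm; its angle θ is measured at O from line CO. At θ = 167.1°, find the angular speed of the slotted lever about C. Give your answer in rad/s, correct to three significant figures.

5.44

ω = 11.94 rad/s (from 114 rpm).
Crank pin A relative to C: A = (d + r cosθ, r sinθ); lever angle φ = atan2(r sinθ, d + r cosθ).
Differentiating tanφ: φ̇ = rω(d cosθ + r)/(d² + r² + 2dr cosθ).
d² + r² + 2dr cosθ = |CA|² = 0.0839892 m²;  d cosθ + r = -0.27389 m.
|ω_lever| = |0.1397·11.94·-0.27389| / 0.0839892 = 5.4386 rad/s.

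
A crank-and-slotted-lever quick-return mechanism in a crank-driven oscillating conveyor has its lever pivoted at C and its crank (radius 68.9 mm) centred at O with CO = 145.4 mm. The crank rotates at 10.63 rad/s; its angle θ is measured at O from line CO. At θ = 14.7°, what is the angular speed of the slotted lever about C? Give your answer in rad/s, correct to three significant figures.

ω = 10.63 rad/s
Crank pin A relative to C: A = (d + r cosθ, r sinθ); lever angle φ = atan2(r sinθ, d + r cosθ).
Differentiating tanφ: φ̇ = rω(d cosθ + r)/(d² + r² + 2dr cosθ).
d² + r² + 2dr cosθ = |CA|² = 0.0452687 m²;  d cosθ + r = +0.20954 m.
|ω_lever| = |0.0689·10.63·+0.20954| / 0.0452687 = 3.3902 rad/s.

3.39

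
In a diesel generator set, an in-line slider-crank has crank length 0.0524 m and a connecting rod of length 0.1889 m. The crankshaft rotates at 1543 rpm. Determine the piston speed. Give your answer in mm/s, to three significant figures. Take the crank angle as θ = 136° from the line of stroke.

4690

ω = 2π·1543/60 = 161.6 rad/s
For an in-line slider-crank, x = r cosθ + √(L² − r² sin²θ), so v = −rω sinθ·[1 + r cosθ/√(L² − r² sin²θ)].
With r = 0.0524 m, L = 0.1889 m, θ = 136°: √(L² − r² sin²θ) = 0.18536 m.
v = −0.0524·161.6·0.69466·[1 + 0.0524·-0.71934/0.18536] = -4.6856 m/s.
|v| = 4.6856 m/s = 4685.6 mm/s.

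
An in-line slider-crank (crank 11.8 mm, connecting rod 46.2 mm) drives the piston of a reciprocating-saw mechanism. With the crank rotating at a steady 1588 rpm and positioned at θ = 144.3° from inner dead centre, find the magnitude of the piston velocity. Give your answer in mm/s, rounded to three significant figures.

ω = 2π·1588/60 = 166.3 rad/s
For an in-line slider-crank, x = r cosθ + √(L² − r² sin²θ), so v = −rω sinθ·[1 + r cosθ/√(L² − r² sin²θ)].
With r = 0.0118 m, L = 0.0462 m, θ = 144.3°: √(L² − r² sin²θ) = 0.045684 m.
v = −0.0118·166.3·0.58354·[1 + 0.0118·-0.81208/0.045684] = -0.90488 m/s.
|v| = 0.90488 m/s = 904.88 mm/s.

905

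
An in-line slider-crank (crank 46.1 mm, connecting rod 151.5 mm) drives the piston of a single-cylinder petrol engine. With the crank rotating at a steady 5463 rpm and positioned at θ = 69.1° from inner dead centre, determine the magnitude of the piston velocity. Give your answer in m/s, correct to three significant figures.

ω = 2π·5463/60 = 572.1 rad/s
For an in-line slider-crank, x = r cosθ + √(L² − r² sin²θ), so v = −rω sinθ·[1 + r cosθ/√(L² − r² sin²θ)].
With r = 0.0461 m, L = 0.1515 m, θ = 69.1°: √(L² − r² sin²θ) = 0.14525 m.
v = −0.0461·572.1·0.93420·[1 + 0.0461·0.35674/0.14525] = -27.427 m/s.
|v| = 27.427 m/s.

27.4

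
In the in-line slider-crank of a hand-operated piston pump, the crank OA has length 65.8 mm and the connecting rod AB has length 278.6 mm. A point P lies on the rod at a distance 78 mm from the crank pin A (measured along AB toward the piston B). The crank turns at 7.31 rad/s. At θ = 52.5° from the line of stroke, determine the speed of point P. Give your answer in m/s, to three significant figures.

0.450

ω = 7.31 rad/s.  Crank-pin speed |V_A| = rω = 0.481 m/s, perpendicular to OA.
Rod angle: sinφ = −(r/L) sinθ ⇒ φ = -10.800°; ω_rod = −rω cosθ/√(L²−r²sin²θ) = -1.07 rad/s.
V_P = V_A + ω_rod × AP, with AP = 0.078 m along the rod.
Components: V_Px = −rω sinθ − a·ω_rod·sinφ = -0.39724 m/s;  V_Py = rω cosθ + a·ω_rod·cosφ = +0.21083 m/s.
|V_P| = √(V_Px² + V_Py²) = 0.44972 m/s.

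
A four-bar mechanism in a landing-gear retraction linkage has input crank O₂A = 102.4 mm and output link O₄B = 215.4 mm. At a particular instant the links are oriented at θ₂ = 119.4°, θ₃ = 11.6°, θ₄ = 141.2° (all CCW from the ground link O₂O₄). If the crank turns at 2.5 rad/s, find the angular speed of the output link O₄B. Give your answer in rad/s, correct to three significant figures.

1.47

ω₂ = 2.5 rad/s
Differentiating the loop-closure r₂e^{iθ₂}+r₃e^{iθ₃}=r₁+r₄e^{iθ₄} gives r₂ω₂e^{iθ₂}+r₃ω₃e^{iθ₃}=r₄ω₄e^{iθ₄}.
Eliminating the other unknown: ω₄ = r₂ω₂ sin(θ₂−θ₃) / [r₄ sin(θ₄−θ₃)].
Numerator sine = +0.95213; denominator sine = +0.77051.
Result = 0.1024·2.5·(+0.95213) / (0.2154·(+0.77051)) = +1.4686 rad/s; magnitude 1.4686 rad/s.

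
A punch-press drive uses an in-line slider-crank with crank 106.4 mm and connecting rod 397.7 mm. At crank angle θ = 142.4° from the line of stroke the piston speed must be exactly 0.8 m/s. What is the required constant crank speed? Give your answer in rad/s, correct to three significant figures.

15.7

For an in-line slider-crank, |v_piston| = rω|sinθ|·[1 + r cosθ/√(L² − r² sin²θ)].
With r = 0.1064 m, L = 0.3977 m, θ = 142.4°: the bracketed kinematic factor |dx/dθ| = 0.050972 m.
ω = v/|dx/dθ| = 0.8/0.050972 = 15.695 rad/s.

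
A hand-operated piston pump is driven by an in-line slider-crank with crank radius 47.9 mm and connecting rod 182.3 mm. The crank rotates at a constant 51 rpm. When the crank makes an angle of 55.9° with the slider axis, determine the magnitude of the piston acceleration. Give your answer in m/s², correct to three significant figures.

ω = 2π·51/60 = 5.341 rad/s
x(θ) = r cosθ + √(L² − r² sin²θ); with ω constant, a = ω²·d²x/dθ².
d²x/dθ² = −r cosθ − r²(cos2θ)/√u − r⁴ sin²2θ/(4u^{3/2}),  u = L² − r² sin²θ = 0.03166 m².
Substituting r = 0.0479 m, L = 0.1823 m, θ = 55.9°: d²x/dθ² = -0.022267 m.
a = ω²·d²x/dθ² = (5.341)²·(-0.022267) = -0.63513 m/s²;  |a| = 0.63513 m/s².

0.635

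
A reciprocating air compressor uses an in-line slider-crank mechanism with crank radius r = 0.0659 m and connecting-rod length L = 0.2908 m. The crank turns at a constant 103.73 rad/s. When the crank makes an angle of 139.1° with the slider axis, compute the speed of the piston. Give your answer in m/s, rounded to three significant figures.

ω = 103.7 rad/s
For an in-line slider-crank, x = r cosθ + √(L² − r² sin²θ), so v = −rω sinθ·[1 + r cosθ/√(L² − r² sin²θ)].
With r = 0.0659 m, L = 0.2908 m, θ = 139.1°: √(L² − r² sin²θ) = 0.28758 m.
v = −0.0659·103.7·0.65474·[1 + 0.0659·-0.75585/0.28758] = -3.7005 m/s.
|v| = 3.7005 m/s.

3.70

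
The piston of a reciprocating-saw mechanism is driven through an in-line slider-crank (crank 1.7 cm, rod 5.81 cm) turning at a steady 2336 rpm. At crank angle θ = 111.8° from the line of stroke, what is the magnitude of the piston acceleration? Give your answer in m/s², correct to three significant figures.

598

ω = 2π·2336/60 = 244.6 rad/s
x(θ) = r cosθ + √(L² − r² sin²θ); with ω constant, a = ω²·d²x/dθ².
d²x/dθ² = −r cosθ − r²(cos2θ)/√u − r⁴ sin²2θ/(4u^{3/2}),  u = L² − r² sin²θ = 0.00312647 m².
Substituting r = 0.017 m, L = 0.0581 m, θ = 111.8°: d²x/dθ² = +0.0099994 m.
a = ω²·d²x/dθ² = (244.6)²·(+0.0099994) = +598.38 m/s²;  |a| = 598.38 m/s².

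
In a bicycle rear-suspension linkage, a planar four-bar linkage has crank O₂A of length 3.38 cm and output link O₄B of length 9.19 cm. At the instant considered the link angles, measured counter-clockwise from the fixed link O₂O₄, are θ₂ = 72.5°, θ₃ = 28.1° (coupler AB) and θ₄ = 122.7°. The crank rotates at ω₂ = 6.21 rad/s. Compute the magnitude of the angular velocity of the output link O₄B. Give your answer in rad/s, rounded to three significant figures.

1.60

ω₂ = 6.21 rad/s
Differentiating the loop-closure r₂e^{iθ₂}+r₃e^{iθ₃}=r₁+r₄e^{iθ₄} gives r₂ω₂e^{iθ₂}+r₃ω₃e^{iθ₃}=r₄ω₄e^{iθ₄}.
Eliminating the other unknown: ω₄ = r₂ω₂ sin(θ₂−θ₃) / [r₄ sin(θ₄−θ₃)].
Numerator sine = +0.69966; denominator sine = +0.99678.
Result = 0.0338·6.21·(+0.69966) / (0.0919·(+0.99678)) = +1.6032 rad/s; magnitude 1.6032 rad/s.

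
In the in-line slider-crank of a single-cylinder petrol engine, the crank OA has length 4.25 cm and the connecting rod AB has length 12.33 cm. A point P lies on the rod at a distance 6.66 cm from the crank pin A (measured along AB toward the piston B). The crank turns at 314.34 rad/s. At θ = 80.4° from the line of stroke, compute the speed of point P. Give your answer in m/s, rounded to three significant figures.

ω = 314.3 rad/s.  Crank-pin speed |V_A| = rω = 13.359 m/s, perpendicular to OA.
Rod angle: sinφ = −(r/L) sinθ ⇒ φ = -19.868°; ω_rod = −rω cosθ/√(L²−r²sin²θ) = -19.213 rad/s.
V_P = V_A + ω_rod × AP, with AP = 0.0666 m along the rod.
Components: V_Px = −rω sinθ − a·ω_rod·sinφ = -13.607 m/s;  V_Py = rω cosθ + a·ω_rod·cosφ = +1.0245 m/s.
|V_P| = √(V_Px² + V_Py²) = 13.646 m/s.

13.6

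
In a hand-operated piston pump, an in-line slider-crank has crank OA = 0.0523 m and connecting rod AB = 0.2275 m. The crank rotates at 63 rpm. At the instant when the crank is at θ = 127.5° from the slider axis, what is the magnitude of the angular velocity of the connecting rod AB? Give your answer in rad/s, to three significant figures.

0.939

ω = 6.597 rad/s (converted from 63 rpm).
The rod makes angle φ with the slider axis where L sinφ = r sinθ; differentiating, L cosφ·φ̇ = r ω cosθ.
L cosφ = √(L² − r² sin²θ) = 0.22368 m.
|ω_rod| = r ω |cosθ| / √(L² − r² sin²θ) = 0.0523·6.597·0.60876/0.22368 = 0.93904 rad/s.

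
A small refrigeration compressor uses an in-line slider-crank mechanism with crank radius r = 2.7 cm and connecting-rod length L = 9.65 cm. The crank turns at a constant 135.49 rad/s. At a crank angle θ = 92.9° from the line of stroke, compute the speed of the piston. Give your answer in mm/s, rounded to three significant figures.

ω = 135.5 rad/s
For an in-line slider-crank, x = r cosθ + √(L² − r² sin²θ), so v = −rω sinθ·[1 + r cosθ/√(L² − r² sin²θ)].
With r = 0.027 m, L = 0.0965 m, θ = 92.9°: √(L² − r² sin²θ) = 0.092656 m.
v = −0.027·135.5·0.99872·[1 + 0.027·-0.05059/0.092656] = -3.5997 m/s.
|v| = 3.5997 m/s = 3599.7 mm/s.

3600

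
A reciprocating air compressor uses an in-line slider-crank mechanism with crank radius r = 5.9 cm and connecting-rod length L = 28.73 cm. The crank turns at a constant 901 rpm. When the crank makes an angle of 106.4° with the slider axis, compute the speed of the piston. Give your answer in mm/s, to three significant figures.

ω = 2π·901/60 = 94.35 rad/s
For an in-line slider-crank, x = r cosθ + √(L² − r² sin²θ), so v = −rω sinθ·[1 + r cosθ/√(L² − r² sin²θ)].
With r = 0.059 m, L = 0.2873 m, θ = 106.4°: √(L² − r² sin²θ) = 0.28167 m.
v = −0.059·94.35·0.95931·[1 + 0.059·-0.28234/0.28167] = -5.0245 m/s.
|v| = 5.0245 m/s = 5024.5 mm/s.

5020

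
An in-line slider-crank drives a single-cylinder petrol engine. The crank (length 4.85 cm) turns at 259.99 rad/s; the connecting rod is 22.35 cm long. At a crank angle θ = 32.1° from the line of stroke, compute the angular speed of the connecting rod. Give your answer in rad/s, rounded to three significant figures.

48.1

ω = 260 rad/s
The rod makes angle φ with the slider axis where L sinφ = r sinθ; differentiating, L cosφ·φ̇ = r ω cosθ.
L cosφ = √(L² − r² sin²θ) = 0.22201 m.
|ω_rod| = r ω |cosθ| / √(L² − r² sin²θ) = 0.0485·260·0.84712/0.22201 = 48.114 rad/s.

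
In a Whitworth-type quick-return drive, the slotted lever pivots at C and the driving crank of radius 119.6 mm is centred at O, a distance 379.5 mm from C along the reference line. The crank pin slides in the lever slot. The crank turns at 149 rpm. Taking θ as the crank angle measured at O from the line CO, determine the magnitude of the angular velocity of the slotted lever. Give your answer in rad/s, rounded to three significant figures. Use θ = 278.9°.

1.93

ω = 15.6 rad/s (from 149 rpm).
Crank pin A relative to C: A = (d + r cosθ, r sinθ); lever angle φ = atan2(r sinθ, d + r cosθ).
Differentiating tanφ: φ̇ = rω(d cosθ + r)/(d² + r² + 2dr cosθ).
d² + r² + 2dr cosθ = |CA|² = 0.172368 m²;  d cosθ + r = +0.17831 m.
|ω_lever| = |0.1196·15.6·+0.17831| / 0.172368 = 1.9305 rad/s.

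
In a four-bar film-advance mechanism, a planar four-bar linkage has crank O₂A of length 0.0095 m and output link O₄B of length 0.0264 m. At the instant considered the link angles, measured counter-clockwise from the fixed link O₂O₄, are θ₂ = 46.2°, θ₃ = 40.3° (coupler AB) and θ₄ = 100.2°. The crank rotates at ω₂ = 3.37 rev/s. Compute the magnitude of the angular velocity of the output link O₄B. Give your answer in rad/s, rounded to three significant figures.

0.905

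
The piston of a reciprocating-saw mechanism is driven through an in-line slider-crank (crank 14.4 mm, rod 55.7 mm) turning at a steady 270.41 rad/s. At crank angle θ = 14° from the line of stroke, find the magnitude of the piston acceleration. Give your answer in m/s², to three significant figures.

1260

ω = 270.4 rad/s
x(θ) = r cosθ + √(L² − r² sin²θ); with ω constant, a = ω²·d²x/dθ².
d²x/dθ² = −r cosθ − r²(cos2θ)/√u − r⁴ sin²2θ/(4u^{3/2}),  u = L² − r² sin²θ = 0.00309035 m².
Substituting r = 0.0144 m, L = 0.0557 m, θ = 14°: d²x/dθ² = -0.01728 m.
a = ω²·d²x/dθ² = (270.4)²·(-0.01728) = -1263.5 m/s²;  |a| = 1263.5 m/s².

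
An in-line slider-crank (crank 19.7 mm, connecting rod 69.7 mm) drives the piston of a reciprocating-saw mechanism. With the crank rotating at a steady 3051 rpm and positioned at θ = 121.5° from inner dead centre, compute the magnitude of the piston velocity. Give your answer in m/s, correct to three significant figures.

ω = 2π·3051/60 = 319.5 rad/s
For an in-line slider-crank, x = r cosθ + √(L² − r² sin²θ), so v = −rω sinθ·[1 + r cosθ/√(L² − r² sin²θ)].
With r = 0.0197 m, L = 0.0697 m, θ = 121.5°: √(L² − r² sin²θ) = 0.067646 m.
v = −0.0197·319.5·0.85264·[1 + 0.0197·-0.52250/0.067646] = -4.55 m/s.
|v| = 4.55 m/s.

4.55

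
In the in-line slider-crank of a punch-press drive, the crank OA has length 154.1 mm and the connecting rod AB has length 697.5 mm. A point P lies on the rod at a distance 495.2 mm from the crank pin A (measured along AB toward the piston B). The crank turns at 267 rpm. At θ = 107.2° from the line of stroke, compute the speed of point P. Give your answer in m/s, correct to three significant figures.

ω = 27.96 rad/s.  Crank-pin speed |V_A| = rω = 4.3087 m/s, perpendicular to OA.
Rod angle: sinφ = −(r/L) sinθ ⇒ φ = -12.184°; ω_rod = −rω cosθ/√(L²−r²sin²θ) = +1.8688 rad/s.
V_P = V_A + ω_rod × AP, with AP = 0.4952 m along the rod.
Components: V_Px = −rω sinθ − a·ω_rod·sinφ = -3.9207 m/s;  V_Py = rω cosθ + a·ω_rod·cosφ = -0.36954 m/s.
|V_P| = √(V_Px² + V_Py²) = 3.938 m/s.

3.94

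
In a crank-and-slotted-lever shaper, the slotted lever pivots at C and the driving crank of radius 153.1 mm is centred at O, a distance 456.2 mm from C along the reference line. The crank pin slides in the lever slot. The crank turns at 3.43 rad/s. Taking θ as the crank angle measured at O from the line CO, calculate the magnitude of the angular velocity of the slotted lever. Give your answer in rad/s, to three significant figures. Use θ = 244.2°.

0.140

ω = 3.43 rad/s
Crank pin A relative to C: A = (d + r cosθ, r sinθ); lever angle φ = atan2(r sinθ, d + r cosθ).
Differentiating tanφ: φ̇ = rω(d cosθ + r)/(d² + r² + 2dr cosθ).
d² + r² + 2dr cosθ = |CA|² = 0.170761 m²;  d cosθ + r = -0.045452 m.
|ω_lever| = |0.1531·3.43·-0.045452| / 0.170761 = 0.13978 rad/s.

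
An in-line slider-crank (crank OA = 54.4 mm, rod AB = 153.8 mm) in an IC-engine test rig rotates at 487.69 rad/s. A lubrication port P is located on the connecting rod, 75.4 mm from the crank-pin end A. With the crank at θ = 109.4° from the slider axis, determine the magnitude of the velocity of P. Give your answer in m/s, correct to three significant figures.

23.9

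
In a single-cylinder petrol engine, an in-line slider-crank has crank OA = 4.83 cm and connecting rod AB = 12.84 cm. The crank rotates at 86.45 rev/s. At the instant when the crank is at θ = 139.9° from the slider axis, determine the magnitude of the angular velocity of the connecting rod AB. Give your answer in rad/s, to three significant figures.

ω = 543.2 rad/s (converted from 86.45 rev/s).
The rod makes angle φ with the slider axis where L sinφ = r sinθ; differentiating, L cosφ·φ̇ = r ω cosθ.
L cosφ = √(L² − r² sin²θ) = 0.12457 m.
|ω_rod| = r ω |cosθ| / √(L² − r² sin²θ) = 0.0483·543.2·0.76492/0.12457 = 161.09 rad/s.

161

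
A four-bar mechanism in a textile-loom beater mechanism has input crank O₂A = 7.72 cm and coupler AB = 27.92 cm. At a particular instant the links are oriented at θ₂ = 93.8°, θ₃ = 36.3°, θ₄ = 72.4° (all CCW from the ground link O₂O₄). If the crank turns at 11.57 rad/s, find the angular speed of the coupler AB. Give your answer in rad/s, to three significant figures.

ω₂ = 11.57 rad/s
Differentiating the loop-closure r₂e^{iθ₂}+r₃e^{iθ₃}=r₁+r₄e^{iθ₄} gives r₂ω₂e^{iθ₂}+r₃ω₃e^{iθ₃}=r₄ω₄e^{iθ₄}.
Eliminating the other unknown: ω₃ = r₂ω₂ sin(θ₄−θ₂) / [r₃ sin(θ₃−θ₄)].
Numerator sine = -0.36488; denominator sine = -0.58920.
Result = 0.0772·11.57·(-0.36488) / (0.2792·(-0.58920)) = +1.9812 rad/s; magnitude 1.9812 rad/s.

1.98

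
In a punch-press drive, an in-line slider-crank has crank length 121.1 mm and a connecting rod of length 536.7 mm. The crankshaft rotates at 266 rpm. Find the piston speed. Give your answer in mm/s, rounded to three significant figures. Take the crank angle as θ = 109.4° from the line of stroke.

2940

ω = 2π·266/60 = 27.86 rad/s
For an in-line slider-crank, x = r cosθ + √(L² − r² sin²θ), so v = −rω sinθ·[1 + r cosθ/√(L² − r² sin²θ)].
With r = 0.1211 m, L = 0.5367 m, θ = 109.4°: √(L² − r² sin²θ) = 0.5244 m.
v = −0.1211·27.86·0.94322·[1 + 0.1211·-0.33216/0.5244] = -2.9377 m/s.
|v| = 2.9377 m/s = 2937.7 mm/s.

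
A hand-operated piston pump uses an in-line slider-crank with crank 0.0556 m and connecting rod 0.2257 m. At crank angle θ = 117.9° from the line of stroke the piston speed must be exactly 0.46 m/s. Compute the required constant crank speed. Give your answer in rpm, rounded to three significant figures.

101

For an in-line slider-crank, |v_piston| = rω|sinθ|·[1 + r cosθ/√(L² − r² sin²θ)].
With r = 0.0556 m, L = 0.2257 m, θ = 117.9°: the bracketed kinematic factor |dx/dθ| = 0.043334 m.
ω = v/|dx/dθ| = 0.46/0.043334 = 10.615 rad/s.
N = 60ω/(2π) = 101.37 rpm.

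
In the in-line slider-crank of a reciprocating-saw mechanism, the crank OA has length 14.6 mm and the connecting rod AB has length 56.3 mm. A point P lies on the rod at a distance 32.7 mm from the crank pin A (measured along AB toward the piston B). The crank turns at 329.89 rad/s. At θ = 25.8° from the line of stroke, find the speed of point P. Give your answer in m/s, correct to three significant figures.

3.00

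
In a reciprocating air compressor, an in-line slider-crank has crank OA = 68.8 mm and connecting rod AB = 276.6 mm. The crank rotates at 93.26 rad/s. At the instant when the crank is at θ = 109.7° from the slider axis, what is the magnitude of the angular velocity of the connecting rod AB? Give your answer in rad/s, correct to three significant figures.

8.04

ω = 93.26 rad/s
The rod makes angle φ with the slider axis where L sinφ = r sinθ; differentiating, L cosφ·φ̇ = r ω cosθ.
L cosφ = √(L² − r² sin²θ) = 0.26891 m.
|ω_rod| = r ω |cosθ| / √(L² − r² sin²θ) = 0.0688·93.26·0.33710/0.26891 = 8.0432 rad/s.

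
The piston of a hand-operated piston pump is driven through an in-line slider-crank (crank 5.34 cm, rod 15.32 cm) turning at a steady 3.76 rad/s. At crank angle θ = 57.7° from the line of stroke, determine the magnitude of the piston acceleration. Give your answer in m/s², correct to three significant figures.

0.293

ω = 3.76 rad/s
x(θ) = r cosθ + √(L² − r² sin²θ); with ω constant, a = ω²·d²x/dθ².
d²x/dθ² = −r cosθ − r²(cos2θ)/√u − r⁴ sin²2θ/(4u^{3/2}),  u = L² − r² sin²θ = 0.0214329 m².
Substituting r = 0.0534 m, L = 0.1532 m, θ = 57.7°: d²x/dθ² = -0.020708 m.
a = ω²·d²x/dθ² = (3.76)²·(-0.020708) = -0.29277 m/s²;  |a| = 0.29277 m/s².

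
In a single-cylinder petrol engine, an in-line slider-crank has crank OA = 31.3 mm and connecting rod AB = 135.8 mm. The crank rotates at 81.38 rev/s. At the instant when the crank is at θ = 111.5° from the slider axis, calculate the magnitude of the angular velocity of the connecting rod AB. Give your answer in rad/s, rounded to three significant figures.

ω = 511.3 rad/s (converted from 81.38 rev/s).
The rod makes angle φ with the slider axis where L sinφ = r sinθ; differentiating, L cosφ·φ̇ = r ω cosθ.
L cosφ = √(L² − r² sin²θ) = 0.13264 m.
|ω_rod| = r ω |cosθ| / √(L² − r² sin²θ) = 0.0313·511.3·0.36650/0.13264 = 44.222 rad/s.

44.2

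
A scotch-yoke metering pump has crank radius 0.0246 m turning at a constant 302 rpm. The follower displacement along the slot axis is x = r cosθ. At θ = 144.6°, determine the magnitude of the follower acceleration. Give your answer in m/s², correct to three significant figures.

20.1

ω = 31.63 rad/s (from 302 rpm).
x = r cosθ ⇒ ẍ = −rω² cosθ (ω constant).
|a| = rω²|cosθ| = 0.0246·(31.63)²·|cos 144.6°| = 20.055 m/s².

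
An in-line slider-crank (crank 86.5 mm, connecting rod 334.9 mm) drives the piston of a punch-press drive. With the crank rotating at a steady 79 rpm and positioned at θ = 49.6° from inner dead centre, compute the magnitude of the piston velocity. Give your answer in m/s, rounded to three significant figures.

ω = 2π·79/60 = 8.273 rad/s
For an in-line slider-crank, x = r cosθ + √(L² − r² sin²θ), so v = −rω sinθ·[1 + r cosθ/√(L² − r² sin²θ)].
With r = 0.0865 m, L = 0.3349 m, θ = 49.6°: √(L² − r² sin²θ) = 0.32836 m.
v = −0.0865·8.273·0.76154·[1 + 0.0865·0.64812/0.32836] = -0.638 m/s.
|v| = 0.638 m/s.

0.638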